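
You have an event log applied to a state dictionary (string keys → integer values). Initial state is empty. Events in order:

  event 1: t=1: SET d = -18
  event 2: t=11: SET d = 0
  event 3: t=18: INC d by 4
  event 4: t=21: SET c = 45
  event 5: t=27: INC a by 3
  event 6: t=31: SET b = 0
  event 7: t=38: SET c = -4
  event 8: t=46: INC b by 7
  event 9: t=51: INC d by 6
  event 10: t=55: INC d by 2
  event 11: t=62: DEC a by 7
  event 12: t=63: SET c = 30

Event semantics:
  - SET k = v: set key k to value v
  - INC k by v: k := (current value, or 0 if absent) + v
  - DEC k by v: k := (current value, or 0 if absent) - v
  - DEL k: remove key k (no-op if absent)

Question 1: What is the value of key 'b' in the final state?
Answer: 7

Derivation:
Track key 'b' through all 12 events:
  event 1 (t=1: SET d = -18): b unchanged
  event 2 (t=11: SET d = 0): b unchanged
  event 3 (t=18: INC d by 4): b unchanged
  event 4 (t=21: SET c = 45): b unchanged
  event 5 (t=27: INC a by 3): b unchanged
  event 6 (t=31: SET b = 0): b (absent) -> 0
  event 7 (t=38: SET c = -4): b unchanged
  event 8 (t=46: INC b by 7): b 0 -> 7
  event 9 (t=51: INC d by 6): b unchanged
  event 10 (t=55: INC d by 2): b unchanged
  event 11 (t=62: DEC a by 7): b unchanged
  event 12 (t=63: SET c = 30): b unchanged
Final: b = 7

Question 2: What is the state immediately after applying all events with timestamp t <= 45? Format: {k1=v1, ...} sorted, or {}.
Answer: {a=3, b=0, c=-4, d=4}

Derivation:
Apply events with t <= 45 (7 events):
  after event 1 (t=1: SET d = -18): {d=-18}
  after event 2 (t=11: SET d = 0): {d=0}
  after event 3 (t=18: INC d by 4): {d=4}
  after event 4 (t=21: SET c = 45): {c=45, d=4}
  after event 5 (t=27: INC a by 3): {a=3, c=45, d=4}
  after event 6 (t=31: SET b = 0): {a=3, b=0, c=45, d=4}
  after event 7 (t=38: SET c = -4): {a=3, b=0, c=-4, d=4}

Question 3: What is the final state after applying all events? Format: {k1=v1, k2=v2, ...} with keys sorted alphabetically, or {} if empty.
  after event 1 (t=1: SET d = -18): {d=-18}
  after event 2 (t=11: SET d = 0): {d=0}
  after event 3 (t=18: INC d by 4): {d=4}
  after event 4 (t=21: SET c = 45): {c=45, d=4}
  after event 5 (t=27: INC a by 3): {a=3, c=45, d=4}
  after event 6 (t=31: SET b = 0): {a=3, b=0, c=45, d=4}
  after event 7 (t=38: SET c = -4): {a=3, b=0, c=-4, d=4}
  after event 8 (t=46: INC b by 7): {a=3, b=7, c=-4, d=4}
  after event 9 (t=51: INC d by 6): {a=3, b=7, c=-4, d=10}
  after event 10 (t=55: INC d by 2): {a=3, b=7, c=-4, d=12}
  after event 11 (t=62: DEC a by 7): {a=-4, b=7, c=-4, d=12}
  after event 12 (t=63: SET c = 30): {a=-4, b=7, c=30, d=12}

Answer: {a=-4, b=7, c=30, d=12}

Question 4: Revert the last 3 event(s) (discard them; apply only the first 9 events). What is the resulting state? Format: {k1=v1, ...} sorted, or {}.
Answer: {a=3, b=7, c=-4, d=10}

Derivation:
Keep first 9 events (discard last 3):
  after event 1 (t=1: SET d = -18): {d=-18}
  after event 2 (t=11: SET d = 0): {d=0}
  after event 3 (t=18: INC d by 4): {d=4}
  after event 4 (t=21: SET c = 45): {c=45, d=4}
  after event 5 (t=27: INC a by 3): {a=3, c=45, d=4}
  after event 6 (t=31: SET b = 0): {a=3, b=0, c=45, d=4}
  after event 7 (t=38: SET c = -4): {a=3, b=0, c=-4, d=4}
  after event 8 (t=46: INC b by 7): {a=3, b=7, c=-4, d=4}
  after event 9 (t=51: INC d by 6): {a=3, b=7, c=-4, d=10}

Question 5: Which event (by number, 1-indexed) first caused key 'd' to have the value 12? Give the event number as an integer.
Looking for first event where d becomes 12:
  event 1: d = -18
  event 2: d = 0
  event 3: d = 4
  event 4: d = 4
  event 5: d = 4
  event 6: d = 4
  event 7: d = 4
  event 8: d = 4
  event 9: d = 10
  event 10: d 10 -> 12  <-- first match

Answer: 10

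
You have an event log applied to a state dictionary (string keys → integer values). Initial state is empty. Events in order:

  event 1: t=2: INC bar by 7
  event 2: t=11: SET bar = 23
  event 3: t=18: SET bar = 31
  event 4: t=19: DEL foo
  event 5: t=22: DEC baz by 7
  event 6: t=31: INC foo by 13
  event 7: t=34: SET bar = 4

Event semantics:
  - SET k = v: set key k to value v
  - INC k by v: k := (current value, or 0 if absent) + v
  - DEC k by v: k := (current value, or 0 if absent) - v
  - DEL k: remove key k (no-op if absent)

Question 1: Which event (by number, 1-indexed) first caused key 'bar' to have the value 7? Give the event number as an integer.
Answer: 1

Derivation:
Looking for first event where bar becomes 7:
  event 1: bar (absent) -> 7  <-- first match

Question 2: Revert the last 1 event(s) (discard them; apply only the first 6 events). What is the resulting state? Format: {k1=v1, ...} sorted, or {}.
Answer: {bar=31, baz=-7, foo=13}

Derivation:
Keep first 6 events (discard last 1):
  after event 1 (t=2: INC bar by 7): {bar=7}
  after event 2 (t=11: SET bar = 23): {bar=23}
  after event 3 (t=18: SET bar = 31): {bar=31}
  after event 4 (t=19: DEL foo): {bar=31}
  after event 5 (t=22: DEC baz by 7): {bar=31, baz=-7}
  after event 6 (t=31: INC foo by 13): {bar=31, baz=-7, foo=13}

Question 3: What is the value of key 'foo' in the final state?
Track key 'foo' through all 7 events:
  event 1 (t=2: INC bar by 7): foo unchanged
  event 2 (t=11: SET bar = 23): foo unchanged
  event 3 (t=18: SET bar = 31): foo unchanged
  event 4 (t=19: DEL foo): foo (absent) -> (absent)
  event 5 (t=22: DEC baz by 7): foo unchanged
  event 6 (t=31: INC foo by 13): foo (absent) -> 13
  event 7 (t=34: SET bar = 4): foo unchanged
Final: foo = 13

Answer: 13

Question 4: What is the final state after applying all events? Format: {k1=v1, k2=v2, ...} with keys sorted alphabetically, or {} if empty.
Answer: {bar=4, baz=-7, foo=13}

Derivation:
  after event 1 (t=2: INC bar by 7): {bar=7}
  after event 2 (t=11: SET bar = 23): {bar=23}
  after event 3 (t=18: SET bar = 31): {bar=31}
  after event 4 (t=19: DEL foo): {bar=31}
  after event 5 (t=22: DEC baz by 7): {bar=31, baz=-7}
  after event 6 (t=31: INC foo by 13): {bar=31, baz=-7, foo=13}
  after event 7 (t=34: SET bar = 4): {bar=4, baz=-7, foo=13}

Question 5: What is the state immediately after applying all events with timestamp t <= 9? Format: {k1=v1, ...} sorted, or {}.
Apply events with t <= 9 (1 events):
  after event 1 (t=2: INC bar by 7): {bar=7}

Answer: {bar=7}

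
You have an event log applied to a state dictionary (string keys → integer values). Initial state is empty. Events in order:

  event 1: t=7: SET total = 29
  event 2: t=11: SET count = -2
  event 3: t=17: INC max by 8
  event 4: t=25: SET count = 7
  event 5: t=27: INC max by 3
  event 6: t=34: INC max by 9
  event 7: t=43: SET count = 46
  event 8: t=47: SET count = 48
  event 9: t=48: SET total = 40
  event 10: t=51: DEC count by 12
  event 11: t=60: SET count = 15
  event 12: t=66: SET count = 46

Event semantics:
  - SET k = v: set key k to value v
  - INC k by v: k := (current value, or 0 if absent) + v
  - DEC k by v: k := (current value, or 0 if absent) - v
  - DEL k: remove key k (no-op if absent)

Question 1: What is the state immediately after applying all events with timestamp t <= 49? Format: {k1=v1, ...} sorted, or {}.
Answer: {count=48, max=20, total=40}

Derivation:
Apply events with t <= 49 (9 events):
  after event 1 (t=7: SET total = 29): {total=29}
  after event 2 (t=11: SET count = -2): {count=-2, total=29}
  after event 3 (t=17: INC max by 8): {count=-2, max=8, total=29}
  after event 4 (t=25: SET count = 7): {count=7, max=8, total=29}
  after event 5 (t=27: INC max by 3): {count=7, max=11, total=29}
  after event 6 (t=34: INC max by 9): {count=7, max=20, total=29}
  after event 7 (t=43: SET count = 46): {count=46, max=20, total=29}
  after event 8 (t=47: SET count = 48): {count=48, max=20, total=29}
  after event 9 (t=48: SET total = 40): {count=48, max=20, total=40}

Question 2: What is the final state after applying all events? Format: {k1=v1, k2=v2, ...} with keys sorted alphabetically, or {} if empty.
Answer: {count=46, max=20, total=40}

Derivation:
  after event 1 (t=7: SET total = 29): {total=29}
  after event 2 (t=11: SET count = -2): {count=-2, total=29}
  after event 3 (t=17: INC max by 8): {count=-2, max=8, total=29}
  after event 4 (t=25: SET count = 7): {count=7, max=8, total=29}
  after event 5 (t=27: INC max by 3): {count=7, max=11, total=29}
  after event 6 (t=34: INC max by 9): {count=7, max=20, total=29}
  after event 7 (t=43: SET count = 46): {count=46, max=20, total=29}
  after event 8 (t=47: SET count = 48): {count=48, max=20, total=29}
  after event 9 (t=48: SET total = 40): {count=48, max=20, total=40}
  after event 10 (t=51: DEC count by 12): {count=36, max=20, total=40}
  after event 11 (t=60: SET count = 15): {count=15, max=20, total=40}
  after event 12 (t=66: SET count = 46): {count=46, max=20, total=40}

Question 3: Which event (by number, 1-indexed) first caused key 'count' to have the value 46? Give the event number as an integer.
Answer: 7

Derivation:
Looking for first event where count becomes 46:
  event 2: count = -2
  event 3: count = -2
  event 4: count = 7
  event 5: count = 7
  event 6: count = 7
  event 7: count 7 -> 46  <-- first match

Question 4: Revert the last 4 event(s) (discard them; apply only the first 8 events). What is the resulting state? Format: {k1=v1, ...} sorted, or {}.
Keep first 8 events (discard last 4):
  after event 1 (t=7: SET total = 29): {total=29}
  after event 2 (t=11: SET count = -2): {count=-2, total=29}
  after event 3 (t=17: INC max by 8): {count=-2, max=8, total=29}
  after event 4 (t=25: SET count = 7): {count=7, max=8, total=29}
  after event 5 (t=27: INC max by 3): {count=7, max=11, total=29}
  after event 6 (t=34: INC max by 9): {count=7, max=20, total=29}
  after event 7 (t=43: SET count = 46): {count=46, max=20, total=29}
  after event 8 (t=47: SET count = 48): {count=48, max=20, total=29}

Answer: {count=48, max=20, total=29}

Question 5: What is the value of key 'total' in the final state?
Track key 'total' through all 12 events:
  event 1 (t=7: SET total = 29): total (absent) -> 29
  event 2 (t=11: SET count = -2): total unchanged
  event 3 (t=17: INC max by 8): total unchanged
  event 4 (t=25: SET count = 7): total unchanged
  event 5 (t=27: INC max by 3): total unchanged
  event 6 (t=34: INC max by 9): total unchanged
  event 7 (t=43: SET count = 46): total unchanged
  event 8 (t=47: SET count = 48): total unchanged
  event 9 (t=48: SET total = 40): total 29 -> 40
  event 10 (t=51: DEC count by 12): total unchanged
  event 11 (t=60: SET count = 15): total unchanged
  event 12 (t=66: SET count = 46): total unchanged
Final: total = 40

Answer: 40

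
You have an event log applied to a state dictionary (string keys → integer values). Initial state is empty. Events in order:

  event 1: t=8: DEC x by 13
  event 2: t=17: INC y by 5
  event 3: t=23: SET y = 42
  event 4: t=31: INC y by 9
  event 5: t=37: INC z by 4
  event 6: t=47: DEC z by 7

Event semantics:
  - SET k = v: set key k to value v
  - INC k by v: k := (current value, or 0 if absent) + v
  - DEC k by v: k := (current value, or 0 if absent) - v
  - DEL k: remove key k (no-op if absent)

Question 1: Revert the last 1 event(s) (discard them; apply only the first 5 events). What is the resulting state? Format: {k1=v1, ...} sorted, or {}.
Answer: {x=-13, y=51, z=4}

Derivation:
Keep first 5 events (discard last 1):
  after event 1 (t=8: DEC x by 13): {x=-13}
  after event 2 (t=17: INC y by 5): {x=-13, y=5}
  after event 3 (t=23: SET y = 42): {x=-13, y=42}
  after event 4 (t=31: INC y by 9): {x=-13, y=51}
  after event 5 (t=37: INC z by 4): {x=-13, y=51, z=4}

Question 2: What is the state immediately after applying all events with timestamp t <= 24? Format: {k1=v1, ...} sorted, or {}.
Apply events with t <= 24 (3 events):
  after event 1 (t=8: DEC x by 13): {x=-13}
  after event 2 (t=17: INC y by 5): {x=-13, y=5}
  after event 3 (t=23: SET y = 42): {x=-13, y=42}

Answer: {x=-13, y=42}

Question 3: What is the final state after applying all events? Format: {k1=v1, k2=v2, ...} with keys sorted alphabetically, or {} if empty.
Answer: {x=-13, y=51, z=-3}

Derivation:
  after event 1 (t=8: DEC x by 13): {x=-13}
  after event 2 (t=17: INC y by 5): {x=-13, y=5}
  after event 3 (t=23: SET y = 42): {x=-13, y=42}
  after event 4 (t=31: INC y by 9): {x=-13, y=51}
  after event 5 (t=37: INC z by 4): {x=-13, y=51, z=4}
  after event 6 (t=47: DEC z by 7): {x=-13, y=51, z=-3}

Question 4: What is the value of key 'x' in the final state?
Track key 'x' through all 6 events:
  event 1 (t=8: DEC x by 13): x (absent) -> -13
  event 2 (t=17: INC y by 5): x unchanged
  event 3 (t=23: SET y = 42): x unchanged
  event 4 (t=31: INC y by 9): x unchanged
  event 5 (t=37: INC z by 4): x unchanged
  event 6 (t=47: DEC z by 7): x unchanged
Final: x = -13

Answer: -13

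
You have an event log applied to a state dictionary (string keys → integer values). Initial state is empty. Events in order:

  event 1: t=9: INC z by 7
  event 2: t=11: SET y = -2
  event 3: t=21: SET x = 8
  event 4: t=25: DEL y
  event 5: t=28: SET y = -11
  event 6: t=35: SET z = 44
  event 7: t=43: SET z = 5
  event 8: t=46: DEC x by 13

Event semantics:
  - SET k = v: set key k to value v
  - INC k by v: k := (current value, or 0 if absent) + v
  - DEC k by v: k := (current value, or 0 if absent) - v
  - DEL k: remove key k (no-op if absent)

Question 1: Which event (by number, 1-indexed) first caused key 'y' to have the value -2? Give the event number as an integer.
Answer: 2

Derivation:
Looking for first event where y becomes -2:
  event 2: y (absent) -> -2  <-- first match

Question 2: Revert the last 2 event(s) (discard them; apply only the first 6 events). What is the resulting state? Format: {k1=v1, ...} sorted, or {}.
Answer: {x=8, y=-11, z=44}

Derivation:
Keep first 6 events (discard last 2):
  after event 1 (t=9: INC z by 7): {z=7}
  after event 2 (t=11: SET y = -2): {y=-2, z=7}
  after event 3 (t=21: SET x = 8): {x=8, y=-2, z=7}
  after event 4 (t=25: DEL y): {x=8, z=7}
  after event 5 (t=28: SET y = -11): {x=8, y=-11, z=7}
  after event 6 (t=35: SET z = 44): {x=8, y=-11, z=44}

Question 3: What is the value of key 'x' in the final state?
Answer: -5

Derivation:
Track key 'x' through all 8 events:
  event 1 (t=9: INC z by 7): x unchanged
  event 2 (t=11: SET y = -2): x unchanged
  event 3 (t=21: SET x = 8): x (absent) -> 8
  event 4 (t=25: DEL y): x unchanged
  event 5 (t=28: SET y = -11): x unchanged
  event 6 (t=35: SET z = 44): x unchanged
  event 7 (t=43: SET z = 5): x unchanged
  event 8 (t=46: DEC x by 13): x 8 -> -5
Final: x = -5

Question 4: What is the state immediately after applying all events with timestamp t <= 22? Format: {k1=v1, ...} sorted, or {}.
Apply events with t <= 22 (3 events):
  after event 1 (t=9: INC z by 7): {z=7}
  after event 2 (t=11: SET y = -2): {y=-2, z=7}
  after event 3 (t=21: SET x = 8): {x=8, y=-2, z=7}

Answer: {x=8, y=-2, z=7}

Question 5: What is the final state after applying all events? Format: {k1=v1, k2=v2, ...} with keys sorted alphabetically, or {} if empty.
  after event 1 (t=9: INC z by 7): {z=7}
  after event 2 (t=11: SET y = -2): {y=-2, z=7}
  after event 3 (t=21: SET x = 8): {x=8, y=-2, z=7}
  after event 4 (t=25: DEL y): {x=8, z=7}
  after event 5 (t=28: SET y = -11): {x=8, y=-11, z=7}
  after event 6 (t=35: SET z = 44): {x=8, y=-11, z=44}
  after event 7 (t=43: SET z = 5): {x=8, y=-11, z=5}
  after event 8 (t=46: DEC x by 13): {x=-5, y=-11, z=5}

Answer: {x=-5, y=-11, z=5}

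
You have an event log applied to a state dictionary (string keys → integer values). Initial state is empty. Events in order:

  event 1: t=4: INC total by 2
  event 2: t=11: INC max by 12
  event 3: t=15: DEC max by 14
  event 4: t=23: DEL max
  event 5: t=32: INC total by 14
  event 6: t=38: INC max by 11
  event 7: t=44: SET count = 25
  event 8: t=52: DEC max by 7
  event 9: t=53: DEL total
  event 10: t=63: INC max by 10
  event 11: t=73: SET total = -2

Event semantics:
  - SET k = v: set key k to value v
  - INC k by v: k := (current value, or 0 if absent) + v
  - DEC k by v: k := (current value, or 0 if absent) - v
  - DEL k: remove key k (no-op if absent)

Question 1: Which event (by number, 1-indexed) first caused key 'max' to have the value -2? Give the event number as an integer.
Answer: 3

Derivation:
Looking for first event where max becomes -2:
  event 2: max = 12
  event 3: max 12 -> -2  <-- first match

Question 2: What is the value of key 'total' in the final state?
Answer: -2

Derivation:
Track key 'total' through all 11 events:
  event 1 (t=4: INC total by 2): total (absent) -> 2
  event 2 (t=11: INC max by 12): total unchanged
  event 3 (t=15: DEC max by 14): total unchanged
  event 4 (t=23: DEL max): total unchanged
  event 5 (t=32: INC total by 14): total 2 -> 16
  event 6 (t=38: INC max by 11): total unchanged
  event 7 (t=44: SET count = 25): total unchanged
  event 8 (t=52: DEC max by 7): total unchanged
  event 9 (t=53: DEL total): total 16 -> (absent)
  event 10 (t=63: INC max by 10): total unchanged
  event 11 (t=73: SET total = -2): total (absent) -> -2
Final: total = -2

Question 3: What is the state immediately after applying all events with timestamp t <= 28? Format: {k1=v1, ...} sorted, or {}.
Answer: {total=2}

Derivation:
Apply events with t <= 28 (4 events):
  after event 1 (t=4: INC total by 2): {total=2}
  after event 2 (t=11: INC max by 12): {max=12, total=2}
  after event 3 (t=15: DEC max by 14): {max=-2, total=2}
  after event 4 (t=23: DEL max): {total=2}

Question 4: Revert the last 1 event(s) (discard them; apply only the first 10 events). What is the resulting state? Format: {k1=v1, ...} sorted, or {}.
Answer: {count=25, max=14}

Derivation:
Keep first 10 events (discard last 1):
  after event 1 (t=4: INC total by 2): {total=2}
  after event 2 (t=11: INC max by 12): {max=12, total=2}
  after event 3 (t=15: DEC max by 14): {max=-2, total=2}
  after event 4 (t=23: DEL max): {total=2}
  after event 5 (t=32: INC total by 14): {total=16}
  after event 6 (t=38: INC max by 11): {max=11, total=16}
  after event 7 (t=44: SET count = 25): {count=25, max=11, total=16}
  after event 8 (t=52: DEC max by 7): {count=25, max=4, total=16}
  after event 9 (t=53: DEL total): {count=25, max=4}
  after event 10 (t=63: INC max by 10): {count=25, max=14}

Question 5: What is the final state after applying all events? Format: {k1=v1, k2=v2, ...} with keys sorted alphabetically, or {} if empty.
  after event 1 (t=4: INC total by 2): {total=2}
  after event 2 (t=11: INC max by 12): {max=12, total=2}
  after event 3 (t=15: DEC max by 14): {max=-2, total=2}
  after event 4 (t=23: DEL max): {total=2}
  after event 5 (t=32: INC total by 14): {total=16}
  after event 6 (t=38: INC max by 11): {max=11, total=16}
  after event 7 (t=44: SET count = 25): {count=25, max=11, total=16}
  after event 8 (t=52: DEC max by 7): {count=25, max=4, total=16}
  after event 9 (t=53: DEL total): {count=25, max=4}
  after event 10 (t=63: INC max by 10): {count=25, max=14}
  after event 11 (t=73: SET total = -2): {count=25, max=14, total=-2}

Answer: {count=25, max=14, total=-2}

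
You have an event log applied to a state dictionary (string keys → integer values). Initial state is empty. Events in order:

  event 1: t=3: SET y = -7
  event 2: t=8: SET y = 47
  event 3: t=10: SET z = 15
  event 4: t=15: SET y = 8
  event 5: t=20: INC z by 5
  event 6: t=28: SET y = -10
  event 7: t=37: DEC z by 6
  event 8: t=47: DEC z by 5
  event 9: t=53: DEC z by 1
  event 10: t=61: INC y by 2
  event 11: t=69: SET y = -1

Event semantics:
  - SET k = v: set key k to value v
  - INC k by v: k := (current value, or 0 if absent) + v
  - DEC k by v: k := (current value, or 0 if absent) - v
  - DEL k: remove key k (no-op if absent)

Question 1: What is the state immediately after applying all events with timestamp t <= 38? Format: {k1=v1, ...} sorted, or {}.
Apply events with t <= 38 (7 events):
  after event 1 (t=3: SET y = -7): {y=-7}
  after event 2 (t=8: SET y = 47): {y=47}
  after event 3 (t=10: SET z = 15): {y=47, z=15}
  after event 4 (t=15: SET y = 8): {y=8, z=15}
  after event 5 (t=20: INC z by 5): {y=8, z=20}
  after event 6 (t=28: SET y = -10): {y=-10, z=20}
  after event 7 (t=37: DEC z by 6): {y=-10, z=14}

Answer: {y=-10, z=14}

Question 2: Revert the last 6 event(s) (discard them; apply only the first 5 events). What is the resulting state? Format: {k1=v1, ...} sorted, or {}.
Answer: {y=8, z=20}

Derivation:
Keep first 5 events (discard last 6):
  after event 1 (t=3: SET y = -7): {y=-7}
  after event 2 (t=8: SET y = 47): {y=47}
  after event 3 (t=10: SET z = 15): {y=47, z=15}
  after event 4 (t=15: SET y = 8): {y=8, z=15}
  after event 5 (t=20: INC z by 5): {y=8, z=20}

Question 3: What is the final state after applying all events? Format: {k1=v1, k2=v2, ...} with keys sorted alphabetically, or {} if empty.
  after event 1 (t=3: SET y = -7): {y=-7}
  after event 2 (t=8: SET y = 47): {y=47}
  after event 3 (t=10: SET z = 15): {y=47, z=15}
  after event 4 (t=15: SET y = 8): {y=8, z=15}
  after event 5 (t=20: INC z by 5): {y=8, z=20}
  after event 6 (t=28: SET y = -10): {y=-10, z=20}
  after event 7 (t=37: DEC z by 6): {y=-10, z=14}
  after event 8 (t=47: DEC z by 5): {y=-10, z=9}
  after event 9 (t=53: DEC z by 1): {y=-10, z=8}
  after event 10 (t=61: INC y by 2): {y=-8, z=8}
  after event 11 (t=69: SET y = -1): {y=-1, z=8}

Answer: {y=-1, z=8}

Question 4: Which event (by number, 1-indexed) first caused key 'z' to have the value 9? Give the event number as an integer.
Looking for first event where z becomes 9:
  event 3: z = 15
  event 4: z = 15
  event 5: z = 20
  event 6: z = 20
  event 7: z = 14
  event 8: z 14 -> 9  <-- first match

Answer: 8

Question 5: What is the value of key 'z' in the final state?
Answer: 8

Derivation:
Track key 'z' through all 11 events:
  event 1 (t=3: SET y = -7): z unchanged
  event 2 (t=8: SET y = 47): z unchanged
  event 3 (t=10: SET z = 15): z (absent) -> 15
  event 4 (t=15: SET y = 8): z unchanged
  event 5 (t=20: INC z by 5): z 15 -> 20
  event 6 (t=28: SET y = -10): z unchanged
  event 7 (t=37: DEC z by 6): z 20 -> 14
  event 8 (t=47: DEC z by 5): z 14 -> 9
  event 9 (t=53: DEC z by 1): z 9 -> 8
  event 10 (t=61: INC y by 2): z unchanged
  event 11 (t=69: SET y = -1): z unchanged
Final: z = 8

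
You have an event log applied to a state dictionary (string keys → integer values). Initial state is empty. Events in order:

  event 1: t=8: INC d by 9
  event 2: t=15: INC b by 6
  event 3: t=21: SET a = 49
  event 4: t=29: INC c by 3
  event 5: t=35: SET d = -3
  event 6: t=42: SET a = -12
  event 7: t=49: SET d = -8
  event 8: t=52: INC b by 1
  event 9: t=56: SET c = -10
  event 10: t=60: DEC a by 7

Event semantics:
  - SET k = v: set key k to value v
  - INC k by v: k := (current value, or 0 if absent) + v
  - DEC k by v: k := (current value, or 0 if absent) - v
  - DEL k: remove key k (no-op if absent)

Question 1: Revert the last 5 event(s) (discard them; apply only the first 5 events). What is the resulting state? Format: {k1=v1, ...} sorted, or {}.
Answer: {a=49, b=6, c=3, d=-3}

Derivation:
Keep first 5 events (discard last 5):
  after event 1 (t=8: INC d by 9): {d=9}
  after event 2 (t=15: INC b by 6): {b=6, d=9}
  after event 3 (t=21: SET a = 49): {a=49, b=6, d=9}
  after event 4 (t=29: INC c by 3): {a=49, b=6, c=3, d=9}
  after event 5 (t=35: SET d = -3): {a=49, b=6, c=3, d=-3}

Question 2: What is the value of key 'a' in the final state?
Track key 'a' through all 10 events:
  event 1 (t=8: INC d by 9): a unchanged
  event 2 (t=15: INC b by 6): a unchanged
  event 3 (t=21: SET a = 49): a (absent) -> 49
  event 4 (t=29: INC c by 3): a unchanged
  event 5 (t=35: SET d = -3): a unchanged
  event 6 (t=42: SET a = -12): a 49 -> -12
  event 7 (t=49: SET d = -8): a unchanged
  event 8 (t=52: INC b by 1): a unchanged
  event 9 (t=56: SET c = -10): a unchanged
  event 10 (t=60: DEC a by 7): a -12 -> -19
Final: a = -19

Answer: -19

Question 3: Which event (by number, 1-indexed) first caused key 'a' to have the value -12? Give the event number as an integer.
Answer: 6

Derivation:
Looking for first event where a becomes -12:
  event 3: a = 49
  event 4: a = 49
  event 5: a = 49
  event 6: a 49 -> -12  <-- first match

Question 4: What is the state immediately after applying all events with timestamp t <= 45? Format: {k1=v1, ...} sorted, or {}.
Apply events with t <= 45 (6 events):
  after event 1 (t=8: INC d by 9): {d=9}
  after event 2 (t=15: INC b by 6): {b=6, d=9}
  after event 3 (t=21: SET a = 49): {a=49, b=6, d=9}
  after event 4 (t=29: INC c by 3): {a=49, b=6, c=3, d=9}
  after event 5 (t=35: SET d = -3): {a=49, b=6, c=3, d=-3}
  after event 6 (t=42: SET a = -12): {a=-12, b=6, c=3, d=-3}

Answer: {a=-12, b=6, c=3, d=-3}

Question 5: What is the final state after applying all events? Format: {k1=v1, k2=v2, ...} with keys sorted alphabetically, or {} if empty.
Answer: {a=-19, b=7, c=-10, d=-8}

Derivation:
  after event 1 (t=8: INC d by 9): {d=9}
  after event 2 (t=15: INC b by 6): {b=6, d=9}
  after event 3 (t=21: SET a = 49): {a=49, b=6, d=9}
  after event 4 (t=29: INC c by 3): {a=49, b=6, c=3, d=9}
  after event 5 (t=35: SET d = -3): {a=49, b=6, c=3, d=-3}
  after event 6 (t=42: SET a = -12): {a=-12, b=6, c=3, d=-3}
  after event 7 (t=49: SET d = -8): {a=-12, b=6, c=3, d=-8}
  after event 8 (t=52: INC b by 1): {a=-12, b=7, c=3, d=-8}
  after event 9 (t=56: SET c = -10): {a=-12, b=7, c=-10, d=-8}
  after event 10 (t=60: DEC a by 7): {a=-19, b=7, c=-10, d=-8}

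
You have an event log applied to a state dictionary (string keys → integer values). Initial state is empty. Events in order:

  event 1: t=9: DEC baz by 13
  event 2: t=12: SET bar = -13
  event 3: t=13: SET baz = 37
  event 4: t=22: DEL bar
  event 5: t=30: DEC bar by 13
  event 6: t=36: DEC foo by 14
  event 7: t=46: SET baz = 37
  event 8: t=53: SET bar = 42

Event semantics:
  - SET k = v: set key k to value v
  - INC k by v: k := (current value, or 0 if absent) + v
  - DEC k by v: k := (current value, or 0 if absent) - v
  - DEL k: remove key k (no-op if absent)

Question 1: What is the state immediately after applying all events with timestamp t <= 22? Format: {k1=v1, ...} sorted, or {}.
Answer: {baz=37}

Derivation:
Apply events with t <= 22 (4 events):
  after event 1 (t=9: DEC baz by 13): {baz=-13}
  after event 2 (t=12: SET bar = -13): {bar=-13, baz=-13}
  after event 3 (t=13: SET baz = 37): {bar=-13, baz=37}
  after event 4 (t=22: DEL bar): {baz=37}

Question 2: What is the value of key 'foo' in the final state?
Track key 'foo' through all 8 events:
  event 1 (t=9: DEC baz by 13): foo unchanged
  event 2 (t=12: SET bar = -13): foo unchanged
  event 3 (t=13: SET baz = 37): foo unchanged
  event 4 (t=22: DEL bar): foo unchanged
  event 5 (t=30: DEC bar by 13): foo unchanged
  event 6 (t=36: DEC foo by 14): foo (absent) -> -14
  event 7 (t=46: SET baz = 37): foo unchanged
  event 8 (t=53: SET bar = 42): foo unchanged
Final: foo = -14

Answer: -14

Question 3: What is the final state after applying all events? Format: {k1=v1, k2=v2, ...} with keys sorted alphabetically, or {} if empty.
Answer: {bar=42, baz=37, foo=-14}

Derivation:
  after event 1 (t=9: DEC baz by 13): {baz=-13}
  after event 2 (t=12: SET bar = -13): {bar=-13, baz=-13}
  after event 3 (t=13: SET baz = 37): {bar=-13, baz=37}
  after event 4 (t=22: DEL bar): {baz=37}
  after event 5 (t=30: DEC bar by 13): {bar=-13, baz=37}
  after event 6 (t=36: DEC foo by 14): {bar=-13, baz=37, foo=-14}
  after event 7 (t=46: SET baz = 37): {bar=-13, baz=37, foo=-14}
  after event 8 (t=53: SET bar = 42): {bar=42, baz=37, foo=-14}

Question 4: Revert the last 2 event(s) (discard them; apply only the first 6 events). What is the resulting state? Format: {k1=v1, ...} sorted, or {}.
Answer: {bar=-13, baz=37, foo=-14}

Derivation:
Keep first 6 events (discard last 2):
  after event 1 (t=9: DEC baz by 13): {baz=-13}
  after event 2 (t=12: SET bar = -13): {bar=-13, baz=-13}
  after event 3 (t=13: SET baz = 37): {bar=-13, baz=37}
  after event 4 (t=22: DEL bar): {baz=37}
  after event 5 (t=30: DEC bar by 13): {bar=-13, baz=37}
  after event 6 (t=36: DEC foo by 14): {bar=-13, baz=37, foo=-14}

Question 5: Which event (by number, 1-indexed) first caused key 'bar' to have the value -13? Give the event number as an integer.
Looking for first event where bar becomes -13:
  event 2: bar (absent) -> -13  <-- first match

Answer: 2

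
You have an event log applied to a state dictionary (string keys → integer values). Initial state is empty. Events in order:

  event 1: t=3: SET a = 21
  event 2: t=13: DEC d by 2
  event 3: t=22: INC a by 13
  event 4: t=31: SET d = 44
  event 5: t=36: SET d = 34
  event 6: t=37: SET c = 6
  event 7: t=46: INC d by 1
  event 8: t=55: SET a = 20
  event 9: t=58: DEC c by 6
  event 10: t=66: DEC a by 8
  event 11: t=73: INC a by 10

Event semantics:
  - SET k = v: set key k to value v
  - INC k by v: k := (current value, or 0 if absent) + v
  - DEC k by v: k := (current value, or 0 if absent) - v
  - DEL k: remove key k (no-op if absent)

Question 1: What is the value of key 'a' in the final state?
Answer: 22

Derivation:
Track key 'a' through all 11 events:
  event 1 (t=3: SET a = 21): a (absent) -> 21
  event 2 (t=13: DEC d by 2): a unchanged
  event 3 (t=22: INC a by 13): a 21 -> 34
  event 4 (t=31: SET d = 44): a unchanged
  event 5 (t=36: SET d = 34): a unchanged
  event 6 (t=37: SET c = 6): a unchanged
  event 7 (t=46: INC d by 1): a unchanged
  event 8 (t=55: SET a = 20): a 34 -> 20
  event 9 (t=58: DEC c by 6): a unchanged
  event 10 (t=66: DEC a by 8): a 20 -> 12
  event 11 (t=73: INC a by 10): a 12 -> 22
Final: a = 22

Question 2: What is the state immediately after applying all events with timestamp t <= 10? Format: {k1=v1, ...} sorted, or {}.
Answer: {a=21}

Derivation:
Apply events with t <= 10 (1 events):
  after event 1 (t=3: SET a = 21): {a=21}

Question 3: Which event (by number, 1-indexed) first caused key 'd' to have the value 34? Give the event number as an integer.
Answer: 5

Derivation:
Looking for first event where d becomes 34:
  event 2: d = -2
  event 3: d = -2
  event 4: d = 44
  event 5: d 44 -> 34  <-- first match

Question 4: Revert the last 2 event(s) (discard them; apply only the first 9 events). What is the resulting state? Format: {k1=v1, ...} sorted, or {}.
Answer: {a=20, c=0, d=35}

Derivation:
Keep first 9 events (discard last 2):
  after event 1 (t=3: SET a = 21): {a=21}
  after event 2 (t=13: DEC d by 2): {a=21, d=-2}
  after event 3 (t=22: INC a by 13): {a=34, d=-2}
  after event 4 (t=31: SET d = 44): {a=34, d=44}
  after event 5 (t=36: SET d = 34): {a=34, d=34}
  after event 6 (t=37: SET c = 6): {a=34, c=6, d=34}
  after event 7 (t=46: INC d by 1): {a=34, c=6, d=35}
  after event 8 (t=55: SET a = 20): {a=20, c=6, d=35}
  after event 9 (t=58: DEC c by 6): {a=20, c=0, d=35}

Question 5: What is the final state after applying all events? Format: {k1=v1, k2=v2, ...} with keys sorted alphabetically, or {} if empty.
  after event 1 (t=3: SET a = 21): {a=21}
  after event 2 (t=13: DEC d by 2): {a=21, d=-2}
  after event 3 (t=22: INC a by 13): {a=34, d=-2}
  after event 4 (t=31: SET d = 44): {a=34, d=44}
  after event 5 (t=36: SET d = 34): {a=34, d=34}
  after event 6 (t=37: SET c = 6): {a=34, c=6, d=34}
  after event 7 (t=46: INC d by 1): {a=34, c=6, d=35}
  after event 8 (t=55: SET a = 20): {a=20, c=6, d=35}
  after event 9 (t=58: DEC c by 6): {a=20, c=0, d=35}
  after event 10 (t=66: DEC a by 8): {a=12, c=0, d=35}
  after event 11 (t=73: INC a by 10): {a=22, c=0, d=35}

Answer: {a=22, c=0, d=35}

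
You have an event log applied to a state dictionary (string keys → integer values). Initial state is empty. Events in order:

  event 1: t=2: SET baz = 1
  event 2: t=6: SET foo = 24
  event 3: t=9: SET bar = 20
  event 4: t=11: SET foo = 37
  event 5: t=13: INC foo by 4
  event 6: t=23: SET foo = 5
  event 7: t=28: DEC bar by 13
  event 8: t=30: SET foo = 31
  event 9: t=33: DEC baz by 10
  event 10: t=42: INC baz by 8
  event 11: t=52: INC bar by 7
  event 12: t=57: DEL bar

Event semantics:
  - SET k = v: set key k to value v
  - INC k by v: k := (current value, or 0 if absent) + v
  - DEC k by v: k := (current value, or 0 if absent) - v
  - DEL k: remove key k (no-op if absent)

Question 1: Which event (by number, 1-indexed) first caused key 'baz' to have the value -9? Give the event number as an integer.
Looking for first event where baz becomes -9:
  event 1: baz = 1
  event 2: baz = 1
  event 3: baz = 1
  event 4: baz = 1
  event 5: baz = 1
  event 6: baz = 1
  event 7: baz = 1
  event 8: baz = 1
  event 9: baz 1 -> -9  <-- first match

Answer: 9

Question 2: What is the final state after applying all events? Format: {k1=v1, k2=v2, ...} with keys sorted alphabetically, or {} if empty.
  after event 1 (t=2: SET baz = 1): {baz=1}
  after event 2 (t=6: SET foo = 24): {baz=1, foo=24}
  after event 3 (t=9: SET bar = 20): {bar=20, baz=1, foo=24}
  after event 4 (t=11: SET foo = 37): {bar=20, baz=1, foo=37}
  after event 5 (t=13: INC foo by 4): {bar=20, baz=1, foo=41}
  after event 6 (t=23: SET foo = 5): {bar=20, baz=1, foo=5}
  after event 7 (t=28: DEC bar by 13): {bar=7, baz=1, foo=5}
  after event 8 (t=30: SET foo = 31): {bar=7, baz=1, foo=31}
  after event 9 (t=33: DEC baz by 10): {bar=7, baz=-9, foo=31}
  after event 10 (t=42: INC baz by 8): {bar=7, baz=-1, foo=31}
  after event 11 (t=52: INC bar by 7): {bar=14, baz=-1, foo=31}
  after event 12 (t=57: DEL bar): {baz=-1, foo=31}

Answer: {baz=-1, foo=31}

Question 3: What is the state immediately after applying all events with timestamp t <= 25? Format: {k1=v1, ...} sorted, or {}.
Apply events with t <= 25 (6 events):
  after event 1 (t=2: SET baz = 1): {baz=1}
  after event 2 (t=6: SET foo = 24): {baz=1, foo=24}
  after event 3 (t=9: SET bar = 20): {bar=20, baz=1, foo=24}
  after event 4 (t=11: SET foo = 37): {bar=20, baz=1, foo=37}
  after event 5 (t=13: INC foo by 4): {bar=20, baz=1, foo=41}
  after event 6 (t=23: SET foo = 5): {bar=20, baz=1, foo=5}

Answer: {bar=20, baz=1, foo=5}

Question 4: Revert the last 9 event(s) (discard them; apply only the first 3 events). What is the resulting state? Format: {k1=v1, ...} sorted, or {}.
Keep first 3 events (discard last 9):
  after event 1 (t=2: SET baz = 1): {baz=1}
  after event 2 (t=6: SET foo = 24): {baz=1, foo=24}
  after event 3 (t=9: SET bar = 20): {bar=20, baz=1, foo=24}

Answer: {bar=20, baz=1, foo=24}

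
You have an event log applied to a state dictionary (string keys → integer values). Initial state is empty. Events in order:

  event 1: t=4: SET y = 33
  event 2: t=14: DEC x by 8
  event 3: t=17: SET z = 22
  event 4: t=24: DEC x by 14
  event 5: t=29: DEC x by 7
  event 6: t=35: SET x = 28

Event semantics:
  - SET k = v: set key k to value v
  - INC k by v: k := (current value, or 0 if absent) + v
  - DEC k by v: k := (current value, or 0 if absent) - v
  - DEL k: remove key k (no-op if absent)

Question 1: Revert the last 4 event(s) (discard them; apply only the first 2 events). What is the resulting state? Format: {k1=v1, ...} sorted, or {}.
Keep first 2 events (discard last 4):
  after event 1 (t=4: SET y = 33): {y=33}
  after event 2 (t=14: DEC x by 8): {x=-8, y=33}

Answer: {x=-8, y=33}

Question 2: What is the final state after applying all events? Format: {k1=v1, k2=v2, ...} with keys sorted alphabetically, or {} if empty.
  after event 1 (t=4: SET y = 33): {y=33}
  after event 2 (t=14: DEC x by 8): {x=-8, y=33}
  after event 3 (t=17: SET z = 22): {x=-8, y=33, z=22}
  after event 4 (t=24: DEC x by 14): {x=-22, y=33, z=22}
  after event 5 (t=29: DEC x by 7): {x=-29, y=33, z=22}
  after event 6 (t=35: SET x = 28): {x=28, y=33, z=22}

Answer: {x=28, y=33, z=22}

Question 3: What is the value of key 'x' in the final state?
Answer: 28

Derivation:
Track key 'x' through all 6 events:
  event 1 (t=4: SET y = 33): x unchanged
  event 2 (t=14: DEC x by 8): x (absent) -> -8
  event 3 (t=17: SET z = 22): x unchanged
  event 4 (t=24: DEC x by 14): x -8 -> -22
  event 5 (t=29: DEC x by 7): x -22 -> -29
  event 6 (t=35: SET x = 28): x -29 -> 28
Final: x = 28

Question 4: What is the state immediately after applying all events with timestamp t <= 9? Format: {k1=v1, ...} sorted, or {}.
Apply events with t <= 9 (1 events):
  after event 1 (t=4: SET y = 33): {y=33}

Answer: {y=33}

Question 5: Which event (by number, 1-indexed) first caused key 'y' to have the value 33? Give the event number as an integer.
Answer: 1

Derivation:
Looking for first event where y becomes 33:
  event 1: y (absent) -> 33  <-- first match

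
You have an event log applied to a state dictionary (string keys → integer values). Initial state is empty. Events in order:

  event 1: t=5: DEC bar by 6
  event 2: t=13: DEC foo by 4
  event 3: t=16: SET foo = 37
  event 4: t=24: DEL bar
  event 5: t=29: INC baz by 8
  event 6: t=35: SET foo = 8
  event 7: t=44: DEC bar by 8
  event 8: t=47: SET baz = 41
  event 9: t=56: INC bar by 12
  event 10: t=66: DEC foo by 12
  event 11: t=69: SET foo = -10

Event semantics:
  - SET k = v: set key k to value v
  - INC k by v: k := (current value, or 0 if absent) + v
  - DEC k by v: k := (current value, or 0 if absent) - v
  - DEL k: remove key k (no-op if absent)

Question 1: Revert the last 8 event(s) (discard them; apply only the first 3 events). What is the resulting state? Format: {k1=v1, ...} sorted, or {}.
Answer: {bar=-6, foo=37}

Derivation:
Keep first 3 events (discard last 8):
  after event 1 (t=5: DEC bar by 6): {bar=-6}
  after event 2 (t=13: DEC foo by 4): {bar=-6, foo=-4}
  after event 3 (t=16: SET foo = 37): {bar=-6, foo=37}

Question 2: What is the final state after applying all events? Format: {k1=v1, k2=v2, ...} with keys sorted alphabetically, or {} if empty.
  after event 1 (t=5: DEC bar by 6): {bar=-6}
  after event 2 (t=13: DEC foo by 4): {bar=-6, foo=-4}
  after event 3 (t=16: SET foo = 37): {bar=-6, foo=37}
  after event 4 (t=24: DEL bar): {foo=37}
  after event 5 (t=29: INC baz by 8): {baz=8, foo=37}
  after event 6 (t=35: SET foo = 8): {baz=8, foo=8}
  after event 7 (t=44: DEC bar by 8): {bar=-8, baz=8, foo=8}
  after event 8 (t=47: SET baz = 41): {bar=-8, baz=41, foo=8}
  after event 9 (t=56: INC bar by 12): {bar=4, baz=41, foo=8}
  after event 10 (t=66: DEC foo by 12): {bar=4, baz=41, foo=-4}
  after event 11 (t=69: SET foo = -10): {bar=4, baz=41, foo=-10}

Answer: {bar=4, baz=41, foo=-10}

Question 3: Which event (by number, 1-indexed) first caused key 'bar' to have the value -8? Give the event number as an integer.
Looking for first event where bar becomes -8:
  event 1: bar = -6
  event 2: bar = -6
  event 3: bar = -6
  event 4: bar = (absent)
  event 7: bar (absent) -> -8  <-- first match

Answer: 7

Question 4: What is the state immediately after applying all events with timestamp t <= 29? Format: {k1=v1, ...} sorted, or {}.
Answer: {baz=8, foo=37}

Derivation:
Apply events with t <= 29 (5 events):
  after event 1 (t=5: DEC bar by 6): {bar=-6}
  after event 2 (t=13: DEC foo by 4): {bar=-6, foo=-4}
  after event 3 (t=16: SET foo = 37): {bar=-6, foo=37}
  after event 4 (t=24: DEL bar): {foo=37}
  after event 5 (t=29: INC baz by 8): {baz=8, foo=37}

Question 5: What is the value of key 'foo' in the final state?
Track key 'foo' through all 11 events:
  event 1 (t=5: DEC bar by 6): foo unchanged
  event 2 (t=13: DEC foo by 4): foo (absent) -> -4
  event 3 (t=16: SET foo = 37): foo -4 -> 37
  event 4 (t=24: DEL bar): foo unchanged
  event 5 (t=29: INC baz by 8): foo unchanged
  event 6 (t=35: SET foo = 8): foo 37 -> 8
  event 7 (t=44: DEC bar by 8): foo unchanged
  event 8 (t=47: SET baz = 41): foo unchanged
  event 9 (t=56: INC bar by 12): foo unchanged
  event 10 (t=66: DEC foo by 12): foo 8 -> -4
  event 11 (t=69: SET foo = -10): foo -4 -> -10
Final: foo = -10

Answer: -10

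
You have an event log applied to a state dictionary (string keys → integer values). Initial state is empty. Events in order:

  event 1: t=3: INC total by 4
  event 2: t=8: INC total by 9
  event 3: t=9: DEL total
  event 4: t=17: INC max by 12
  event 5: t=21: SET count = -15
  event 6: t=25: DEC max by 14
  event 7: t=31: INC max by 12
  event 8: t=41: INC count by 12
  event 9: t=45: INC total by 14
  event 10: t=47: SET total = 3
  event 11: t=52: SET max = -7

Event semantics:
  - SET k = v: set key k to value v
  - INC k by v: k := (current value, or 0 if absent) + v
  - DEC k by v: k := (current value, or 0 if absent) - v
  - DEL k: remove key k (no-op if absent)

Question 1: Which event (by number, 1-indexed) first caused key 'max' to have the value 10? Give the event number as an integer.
Looking for first event where max becomes 10:
  event 4: max = 12
  event 5: max = 12
  event 6: max = -2
  event 7: max -2 -> 10  <-- first match

Answer: 7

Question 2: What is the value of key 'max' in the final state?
Answer: -7

Derivation:
Track key 'max' through all 11 events:
  event 1 (t=3: INC total by 4): max unchanged
  event 2 (t=8: INC total by 9): max unchanged
  event 3 (t=9: DEL total): max unchanged
  event 4 (t=17: INC max by 12): max (absent) -> 12
  event 5 (t=21: SET count = -15): max unchanged
  event 6 (t=25: DEC max by 14): max 12 -> -2
  event 7 (t=31: INC max by 12): max -2 -> 10
  event 8 (t=41: INC count by 12): max unchanged
  event 9 (t=45: INC total by 14): max unchanged
  event 10 (t=47: SET total = 3): max unchanged
  event 11 (t=52: SET max = -7): max 10 -> -7
Final: max = -7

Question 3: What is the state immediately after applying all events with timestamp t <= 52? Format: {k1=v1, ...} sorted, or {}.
Answer: {count=-3, max=-7, total=3}

Derivation:
Apply events with t <= 52 (11 events):
  after event 1 (t=3: INC total by 4): {total=4}
  after event 2 (t=8: INC total by 9): {total=13}
  after event 3 (t=9: DEL total): {}
  after event 4 (t=17: INC max by 12): {max=12}
  after event 5 (t=21: SET count = -15): {count=-15, max=12}
  after event 6 (t=25: DEC max by 14): {count=-15, max=-2}
  after event 7 (t=31: INC max by 12): {count=-15, max=10}
  after event 8 (t=41: INC count by 12): {count=-3, max=10}
  after event 9 (t=45: INC total by 14): {count=-3, max=10, total=14}
  after event 10 (t=47: SET total = 3): {count=-3, max=10, total=3}
  after event 11 (t=52: SET max = -7): {count=-3, max=-7, total=3}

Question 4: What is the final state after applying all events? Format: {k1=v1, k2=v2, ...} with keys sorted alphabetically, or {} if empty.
Answer: {count=-3, max=-7, total=3}

Derivation:
  after event 1 (t=3: INC total by 4): {total=4}
  after event 2 (t=8: INC total by 9): {total=13}
  after event 3 (t=9: DEL total): {}
  after event 4 (t=17: INC max by 12): {max=12}
  after event 5 (t=21: SET count = -15): {count=-15, max=12}
  after event 6 (t=25: DEC max by 14): {count=-15, max=-2}
  after event 7 (t=31: INC max by 12): {count=-15, max=10}
  after event 8 (t=41: INC count by 12): {count=-3, max=10}
  after event 9 (t=45: INC total by 14): {count=-3, max=10, total=14}
  after event 10 (t=47: SET total = 3): {count=-3, max=10, total=3}
  after event 11 (t=52: SET max = -7): {count=-3, max=-7, total=3}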